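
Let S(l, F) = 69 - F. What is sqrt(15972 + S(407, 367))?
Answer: sqrt(15674) ≈ 125.20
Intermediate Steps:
sqrt(15972 + S(407, 367)) = sqrt(15972 + (69 - 1*367)) = sqrt(15972 + (69 - 367)) = sqrt(15972 - 298) = sqrt(15674)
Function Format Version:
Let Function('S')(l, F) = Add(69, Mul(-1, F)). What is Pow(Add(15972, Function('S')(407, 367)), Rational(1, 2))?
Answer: Pow(15674, Rational(1, 2)) ≈ 125.20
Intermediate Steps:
Pow(Add(15972, Function('S')(407, 367)), Rational(1, 2)) = Pow(Add(15972, Add(69, Mul(-1, 367))), Rational(1, 2)) = Pow(Add(15972, Add(69, -367)), Rational(1, 2)) = Pow(Add(15972, -298), Rational(1, 2)) = Pow(15674, Rational(1, 2))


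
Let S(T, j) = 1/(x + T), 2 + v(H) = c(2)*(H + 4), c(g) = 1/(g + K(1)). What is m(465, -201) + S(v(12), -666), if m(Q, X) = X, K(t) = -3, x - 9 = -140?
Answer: -29950/149 ≈ -201.01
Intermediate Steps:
x = -131 (x = 9 - 140 = -131)
c(g) = 1/(-3 + g) (c(g) = 1/(g - 3) = 1/(-3 + g))
v(H) = -6 - H (v(H) = -2 + (H + 4)/(-3 + 2) = -2 + (4 + H)/(-1) = -2 - (4 + H) = -2 + (-4 - H) = -6 - H)
S(T, j) = 1/(-131 + T)
m(465, -201) + S(v(12), -666) = -201 + 1/(-131 + (-6 - 1*12)) = -201 + 1/(-131 + (-6 - 12)) = -201 + 1/(-131 - 18) = -201 + 1/(-149) = -201 - 1/149 = -29950/149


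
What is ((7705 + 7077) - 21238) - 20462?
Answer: -26918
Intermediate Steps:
((7705 + 7077) - 21238) - 20462 = (14782 - 21238) - 20462 = -6456 - 20462 = -26918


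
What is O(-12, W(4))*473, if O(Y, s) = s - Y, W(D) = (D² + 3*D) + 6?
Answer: 21758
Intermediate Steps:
W(D) = 6 + D² + 3*D
O(-12, W(4))*473 = ((6 + 4² + 3*4) - 1*(-12))*473 = ((6 + 16 + 12) + 12)*473 = (34 + 12)*473 = 46*473 = 21758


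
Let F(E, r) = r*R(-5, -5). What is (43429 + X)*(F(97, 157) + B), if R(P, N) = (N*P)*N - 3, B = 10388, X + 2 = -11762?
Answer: -307403820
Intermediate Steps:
X = -11764 (X = -2 - 11762 = -11764)
R(P, N) = -3 + P*N² (R(P, N) = P*N² - 3 = -3 + P*N²)
F(E, r) = -128*r (F(E, r) = r*(-3 - 5*(-5)²) = r*(-3 - 5*25) = r*(-3 - 125) = r*(-128) = -128*r)
(43429 + X)*(F(97, 157) + B) = (43429 - 11764)*(-128*157 + 10388) = 31665*(-20096 + 10388) = 31665*(-9708) = -307403820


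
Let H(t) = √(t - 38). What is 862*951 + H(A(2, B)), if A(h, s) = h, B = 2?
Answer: 819762 + 6*I ≈ 8.1976e+5 + 6.0*I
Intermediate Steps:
H(t) = √(-38 + t)
862*951 + H(A(2, B)) = 862*951 + √(-38 + 2) = 819762 + √(-36) = 819762 + 6*I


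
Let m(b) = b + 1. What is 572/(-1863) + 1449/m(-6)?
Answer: -2702347/9315 ≈ -290.11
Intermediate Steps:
m(b) = 1 + b
572/(-1863) + 1449/m(-6) = 572/(-1863) + 1449/(1 - 6) = 572*(-1/1863) + 1449/(-5) = -572/1863 + 1449*(-1/5) = -572/1863 - 1449/5 = -2702347/9315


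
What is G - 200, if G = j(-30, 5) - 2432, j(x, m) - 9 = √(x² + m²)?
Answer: -2623 + 5*√37 ≈ -2592.6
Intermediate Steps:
j(x, m) = 9 + √(m² + x²) (j(x, m) = 9 + √(x² + m²) = 9 + √(m² + x²))
G = -2423 + 5*√37 (G = (9 + √(5² + (-30)²)) - 2432 = (9 + √(25 + 900)) - 2432 = (9 + √925) - 2432 = (9 + 5*√37) - 2432 = -2423 + 5*√37 ≈ -2392.6)
G - 200 = (-2423 + 5*√37) - 200 = -2623 + 5*√37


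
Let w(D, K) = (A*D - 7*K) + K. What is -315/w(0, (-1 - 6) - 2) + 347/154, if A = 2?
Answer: -827/231 ≈ -3.5801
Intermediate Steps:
w(D, K) = -6*K + 2*D (w(D, K) = (2*D - 7*K) + K = (-7*K + 2*D) + K = -6*K + 2*D)
-315/w(0, (-1 - 6) - 2) + 347/154 = -315/(-6*((-1 - 6) - 2) + 2*0) + 347/154 = -315/(-6*(-7 - 2) + 0) + 347*(1/154) = -315/(-6*(-9) + 0) + 347/154 = -315/(54 + 0) + 347/154 = -315/54 + 347/154 = -315*1/54 + 347/154 = -35/6 + 347/154 = -827/231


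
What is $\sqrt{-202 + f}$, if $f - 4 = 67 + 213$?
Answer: $\sqrt{82} \approx 9.0554$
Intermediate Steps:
$f = 284$ ($f = 4 + \left(67 + 213\right) = 4 + 280 = 284$)
$\sqrt{-202 + f} = \sqrt{-202 + 284} = \sqrt{82}$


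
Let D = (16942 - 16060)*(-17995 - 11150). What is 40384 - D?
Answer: 25746274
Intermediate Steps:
D = -25705890 (D = 882*(-29145) = -25705890)
40384 - D = 40384 - 1*(-25705890) = 40384 + 25705890 = 25746274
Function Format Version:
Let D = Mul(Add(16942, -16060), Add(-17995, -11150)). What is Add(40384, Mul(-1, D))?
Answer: 25746274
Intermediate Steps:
D = -25705890 (D = Mul(882, -29145) = -25705890)
Add(40384, Mul(-1, D)) = Add(40384, Mul(-1, -25705890)) = Add(40384, 25705890) = 25746274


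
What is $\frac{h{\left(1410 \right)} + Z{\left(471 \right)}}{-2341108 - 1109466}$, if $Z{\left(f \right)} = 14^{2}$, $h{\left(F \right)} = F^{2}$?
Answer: $- \frac{994148}{1725287} \approx -0.57622$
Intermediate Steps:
$Z{\left(f \right)} = 196$
$\frac{h{\left(1410 \right)} + Z{\left(471 \right)}}{-2341108 - 1109466} = \frac{1410^{2} + 196}{-2341108 - 1109466} = \frac{1988100 + 196}{-3450574} = 1988296 \left(- \frac{1}{3450574}\right) = - \frac{994148}{1725287}$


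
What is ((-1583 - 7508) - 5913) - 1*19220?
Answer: -34224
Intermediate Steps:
((-1583 - 7508) - 5913) - 1*19220 = (-9091 - 5913) - 19220 = -15004 - 19220 = -34224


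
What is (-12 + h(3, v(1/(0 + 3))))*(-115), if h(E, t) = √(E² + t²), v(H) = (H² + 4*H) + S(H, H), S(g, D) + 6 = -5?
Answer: 1380 - 2875*√13/9 ≈ 228.23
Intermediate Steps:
S(g, D) = -11 (S(g, D) = -6 - 5 = -11)
v(H) = -11 + H² + 4*H (v(H) = (H² + 4*H) - 11 = -11 + H² + 4*H)
(-12 + h(3, v(1/(0 + 3))))*(-115) = (-12 + √(3² + (-11 + (1/(0 + 3))² + 4/(0 + 3))²))*(-115) = (-12 + √(9 + (-11 + (1/3)² + 4/3)²))*(-115) = (-12 + √(9 + (-11 + (⅓)² + 4*(⅓))²))*(-115) = (-12 + √(9 + (-11 + ⅑ + 4/3)²))*(-115) = (-12 + √(9 + (-86/9)²))*(-115) = (-12 + √(9 + 7396/81))*(-115) = (-12 + √(8125/81))*(-115) = (-12 + 25*√13/9)*(-115) = 1380 - 2875*√13/9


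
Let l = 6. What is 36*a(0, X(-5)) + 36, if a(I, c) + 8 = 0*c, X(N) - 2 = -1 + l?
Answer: -252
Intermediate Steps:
X(N) = 7 (X(N) = 2 + (-1 + 6) = 2 + 5 = 7)
a(I, c) = -8 (a(I, c) = -8 + 0*c = -8 + 0 = -8)
36*a(0, X(-5)) + 36 = 36*(-8) + 36 = -288 + 36 = -252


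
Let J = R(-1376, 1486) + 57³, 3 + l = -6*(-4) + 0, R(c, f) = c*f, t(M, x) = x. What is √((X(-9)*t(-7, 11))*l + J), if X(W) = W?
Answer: I*√1861622 ≈ 1364.4*I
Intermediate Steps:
l = 21 (l = -3 + (-6*(-4) + 0) = -3 + (24 + 0) = -3 + 24 = 21)
J = -1859543 (J = -1376*1486 + 57³ = -2044736 + 185193 = -1859543)
√((X(-9)*t(-7, 11))*l + J) = √(-9*11*21 - 1859543) = √(-99*21 - 1859543) = √(-2079 - 1859543) = √(-1861622) = I*√1861622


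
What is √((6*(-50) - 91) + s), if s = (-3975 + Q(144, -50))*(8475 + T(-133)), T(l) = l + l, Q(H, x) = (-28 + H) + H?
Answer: I*√30496826 ≈ 5522.4*I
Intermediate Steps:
Q(H, x) = -28 + 2*H
T(l) = 2*l
s = -30496435 (s = (-3975 + (-28 + 2*144))*(8475 + 2*(-133)) = (-3975 + (-28 + 288))*(8475 - 266) = (-3975 + 260)*8209 = -3715*8209 = -30496435)
√((6*(-50) - 91) + s) = √((6*(-50) - 91) - 30496435) = √((-300 - 91) - 30496435) = √(-391 - 30496435) = √(-30496826) = I*√30496826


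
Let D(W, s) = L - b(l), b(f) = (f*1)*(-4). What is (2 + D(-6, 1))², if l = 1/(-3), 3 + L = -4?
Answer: 361/9 ≈ 40.111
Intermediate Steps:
L = -7 (L = -3 - 4 = -7)
l = -⅓ ≈ -0.33333
b(f) = -4*f (b(f) = f*(-4) = -4*f)
D(W, s) = -25/3 (D(W, s) = -7 - (-4)*(-1)/3 = -7 - 1*4/3 = -7 - 4/3 = -25/3)
(2 + D(-6, 1))² = (2 - 25/3)² = (-19/3)² = 361/9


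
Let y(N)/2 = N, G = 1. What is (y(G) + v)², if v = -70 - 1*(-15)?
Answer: 2809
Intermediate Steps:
y(N) = 2*N
v = -55 (v = -70 + 15 = -55)
(y(G) + v)² = (2*1 - 55)² = (2 - 55)² = (-53)² = 2809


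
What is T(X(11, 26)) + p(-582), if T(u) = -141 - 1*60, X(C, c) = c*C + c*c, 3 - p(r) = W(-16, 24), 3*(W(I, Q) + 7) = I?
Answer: -557/3 ≈ -185.67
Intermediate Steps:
W(I, Q) = -7 + I/3
p(r) = 46/3 (p(r) = 3 - (-7 + (⅓)*(-16)) = 3 - (-7 - 16/3) = 3 - 1*(-37/3) = 3 + 37/3 = 46/3)
X(C, c) = c² + C*c (X(C, c) = C*c + c² = c² + C*c)
T(u) = -201 (T(u) = -141 - 60 = -201)
T(X(11, 26)) + p(-582) = -201 + 46/3 = -557/3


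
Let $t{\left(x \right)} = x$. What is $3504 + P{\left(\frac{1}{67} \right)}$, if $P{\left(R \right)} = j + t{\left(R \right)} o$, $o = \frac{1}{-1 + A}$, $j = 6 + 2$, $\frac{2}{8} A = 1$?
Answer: $\frac{705913}{201} \approx 3512.0$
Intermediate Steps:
$A = 4$ ($A = 4 \cdot 1 = 4$)
$j = 8$
$o = \frac{1}{3}$ ($o = \frac{1}{-1 + 4} = \frac{1}{3} \approx 0.33333$)
$P{\left(R \right)} = 8 + \frac{R}{3}$ ($P{\left(R \right)} = 8 + R \frac{1}{3} = 8 + \frac{R}{3}$)
$3504 + P{\left(\frac{1}{67} \right)} = 3504 + \left(8 + \frac{1}{3 \cdot 67}\right) = 3504 + \left(8 + \frac{1}{3} \cdot \frac{1}{67}\right) = 3504 + \left(8 + \frac{1}{201}\right) = 3504 + \frac{1609}{201} = \frac{705913}{201}$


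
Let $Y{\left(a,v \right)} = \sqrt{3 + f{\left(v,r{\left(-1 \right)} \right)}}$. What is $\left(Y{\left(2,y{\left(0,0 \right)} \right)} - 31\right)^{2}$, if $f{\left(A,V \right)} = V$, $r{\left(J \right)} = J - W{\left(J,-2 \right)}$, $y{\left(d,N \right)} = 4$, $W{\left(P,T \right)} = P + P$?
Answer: $841$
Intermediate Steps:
$W{\left(P,T \right)} = 2 P$
$r{\left(J \right)} = - J$ ($r{\left(J \right)} = J - 2 J = - J$)
$Y{\left(a,v \right)} = 2$ ($Y{\left(a,v \right)} = \sqrt{3 - -1} = \sqrt{3 + 1} = \sqrt{4} = 2$)
$\left(Y{\left(2,y{\left(0,0 \right)} \right)} - 31\right)^{2} = \left(2 - 31\right)^{2} = \left(-29\right)^{2} = 841$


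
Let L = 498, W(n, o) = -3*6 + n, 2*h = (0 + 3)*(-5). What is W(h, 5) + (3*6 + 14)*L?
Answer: 31821/2 ≈ 15911.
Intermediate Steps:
h = -15/2 (h = ((0 + 3)*(-5))/2 = (3*(-5))/2 = (½)*(-15) = -15/2 ≈ -7.5000)
W(n, o) = -18 + n
W(h, 5) + (3*6 + 14)*L = (-18 - 15/2) + (3*6 + 14)*498 = -51/2 + (18 + 14)*498 = -51/2 + 32*498 = -51/2 + 15936 = 31821/2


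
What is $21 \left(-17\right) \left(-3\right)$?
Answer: $1071$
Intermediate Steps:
$21 \left(-17\right) \left(-3\right) = \left(-357\right) \left(-3\right) = 1071$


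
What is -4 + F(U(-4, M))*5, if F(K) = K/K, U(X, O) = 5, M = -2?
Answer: 1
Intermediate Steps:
F(K) = 1
-4 + F(U(-4, M))*5 = -4 + 1*5 = -4 + 5 = 1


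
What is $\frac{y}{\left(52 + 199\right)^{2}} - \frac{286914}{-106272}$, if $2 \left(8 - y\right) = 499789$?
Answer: $- \frac{1413344869}{1115873712} \approx -1.2666$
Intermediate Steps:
$y = - \frac{499773}{2}$ ($y = 8 - \frac{499789}{2} = - \frac{499773}{2} \approx -2.4989 \cdot 10^{5}$)
$\frac{y}{\left(52 + 199\right)^{2}} - \frac{286914}{-106272} = - \frac{499773}{2 \left(52 + 199\right)^{2}} - \frac{286914}{-106272} = - \frac{499773}{2 \cdot 251^{2}} - - \frac{47819}{17712} = - \frac{499773}{2 \cdot 63001} + \frac{47819}{17712} = \left(- \frac{499773}{2}\right) \frac{1}{63001} + \frac{47819}{17712} = - \frac{499773}{126002} + \frac{47819}{17712} = - \frac{1413344869}{1115873712}$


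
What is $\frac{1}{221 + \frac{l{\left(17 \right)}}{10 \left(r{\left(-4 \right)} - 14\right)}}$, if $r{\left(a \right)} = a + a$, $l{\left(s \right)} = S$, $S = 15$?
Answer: $\frac{44}{9721} \approx 0.0045263$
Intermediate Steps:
$l{\left(s \right)} = 15$
$r{\left(a \right)} = 2 a$
$\frac{1}{221 + \frac{l{\left(17 \right)}}{10 \left(r{\left(-4 \right)} - 14\right)}} = \frac{1}{221 + \frac{15}{10 \left(2 \left(-4\right) - 14\right)}} = \frac{1}{221 + \frac{15}{10 \left(-8 - 14\right)}} = \frac{1}{221 + \frac{15}{10 \left(-22\right)}} = \frac{1}{221 + \frac{15}{-220}} = \frac{1}{221 + 15 \left(- \frac{1}{220}\right)} = \frac{1}{221 - \frac{3}{44}} = \frac{1}{\frac{9721}{44}} = \frac{44}{9721}$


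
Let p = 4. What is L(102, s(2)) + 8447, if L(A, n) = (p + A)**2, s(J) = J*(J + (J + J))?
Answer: 19683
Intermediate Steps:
s(J) = 3*J**2 (s(J) = J*(J + 2*J) = J*(3*J) = 3*J**2)
L(A, n) = (4 + A)**2
L(102, s(2)) + 8447 = (4 + 102)**2 + 8447 = 106**2 + 8447 = 11236 + 8447 = 19683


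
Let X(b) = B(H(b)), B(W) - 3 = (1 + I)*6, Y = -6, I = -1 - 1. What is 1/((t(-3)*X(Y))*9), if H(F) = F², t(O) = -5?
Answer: 1/135 ≈ 0.0074074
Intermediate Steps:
I = -2
B(W) = -3 (B(W) = 3 + (1 - 2)*6 = 3 - 1*6 = 3 - 6 = -3)
X(b) = -3
1/((t(-3)*X(Y))*9) = 1/(-5*(-3)*9) = 1/(15*9) = 1/135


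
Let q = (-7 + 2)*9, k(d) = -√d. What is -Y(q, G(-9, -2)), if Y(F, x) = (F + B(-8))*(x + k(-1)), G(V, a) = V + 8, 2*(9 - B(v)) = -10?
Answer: -31 - 31*I ≈ -31.0 - 31.0*I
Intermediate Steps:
B(v) = 14 (B(v) = 9 - ½*(-10) = 9 + 5 = 14)
q = -45 (q = -5*9 = -45)
G(V, a) = 8 + V
Y(F, x) = (14 + F)*(x - I) (Y(F, x) = (F + 14)*(x - √(-1)) = (14 + F)*(x - I))
-Y(q, G(-9, -2)) = -(-14*I + 14*(8 - 9) - 45*(8 - 9) - 1*I*(-45)) = -(-14*I + 14*(-1) - 45*(-1) + 45*I) = -(-14*I - 14 + 45 + 45*I) = -(31 + 31*I) = -31 - 31*I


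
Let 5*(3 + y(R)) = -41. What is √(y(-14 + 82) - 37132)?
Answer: 2*I*√232145/5 ≈ 192.73*I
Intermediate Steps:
y(R) = -56/5 (y(R) = -3 + (⅕)*(-41) = -3 - 41/5 = -56/5)
√(y(-14 + 82) - 37132) = √(-56/5 - 37132) = √(-185716/5) = 2*I*√232145/5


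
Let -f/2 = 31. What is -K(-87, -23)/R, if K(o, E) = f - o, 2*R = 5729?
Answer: -50/5729 ≈ -0.0087275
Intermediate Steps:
f = -62 (f = -2*31 = -62)
R = 5729/2 (R = (½)*5729 = 5729/2 ≈ 2864.5)
K(o, E) = -62 - o
-K(-87, -23)/R = -(-62 - 1*(-87))/5729/2 = -(-62 + 87)*2/5729 = -25*2/5729 = -1*50/5729 = -50/5729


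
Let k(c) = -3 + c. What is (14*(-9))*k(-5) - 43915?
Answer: -42907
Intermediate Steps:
(14*(-9))*k(-5) - 43915 = (14*(-9))*(-3 - 5) - 43915 = -126*(-8) - 43915 = 1008 - 43915 = -42907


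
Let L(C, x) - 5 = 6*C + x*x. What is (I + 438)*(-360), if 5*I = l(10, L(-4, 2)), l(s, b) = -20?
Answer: -156240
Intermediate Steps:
L(C, x) = 5 + x² + 6*C (L(C, x) = 5 + (6*C + x*x) = 5 + (6*C + x²) = 5 + (x² + 6*C) = 5 + x² + 6*C)
I = -4 (I = (⅕)*(-20) = -4)
(I + 438)*(-360) = (-4 + 438)*(-360) = 434*(-360) = -156240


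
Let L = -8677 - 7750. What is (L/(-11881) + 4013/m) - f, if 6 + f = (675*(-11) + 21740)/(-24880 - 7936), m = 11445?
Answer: 47777605741/5848303440 ≈ 8.1695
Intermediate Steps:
L = -16427
f = -30173/4688 (f = -6 + (675*(-11) + 21740)/(-24880 - 7936) = -6 + (-7425 + 21740)/(-32816) = -6 + 14315*(-1/32816) = -6 - 2045/4688 = -30173/4688 ≈ -6.4362)
(L/(-11881) + 4013/m) - f = (-16427/(-11881) + 4013/11445) - 1*(-30173/4688) = (-16427*(-1/11881) + 4013*(1/11445)) + 30173/4688 = (16427/11881 + 4013/11445) + 30173/4688 = 2162252/1247505 + 30173/4688 = 47777605741/5848303440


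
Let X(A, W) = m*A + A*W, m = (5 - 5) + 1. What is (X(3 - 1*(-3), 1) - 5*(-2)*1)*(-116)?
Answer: -2552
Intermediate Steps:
m = 1 (m = 0 + 1 = 1)
X(A, W) = A + A*W (X(A, W) = 1*A + A*W = A + A*W)
(X(3 - 1*(-3), 1) - 5*(-2)*1)*(-116) = ((3 - 1*(-3))*(1 + 1) - 5*(-2)*1)*(-116) = ((3 + 3)*2 + 10*1)*(-116) = (6*2 + 10)*(-116) = (12 + 10)*(-116) = 22*(-116) = -2552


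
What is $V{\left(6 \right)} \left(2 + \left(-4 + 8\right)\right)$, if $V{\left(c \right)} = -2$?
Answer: $-12$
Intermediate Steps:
$V{\left(6 \right)} \left(2 + \left(-4 + 8\right)\right) = - 2 \left(2 + \left(-4 + 8\right)\right) = - 2 \left(2 + 4\right) = \left(-2\right) 6 = -12$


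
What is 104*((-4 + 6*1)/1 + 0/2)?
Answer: 208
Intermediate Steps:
104*((-4 + 6*1)/1 + 0/2) = 104*((-4 + 6)*1 + 0*(1/2)) = 104*(2*1 + 0) = 104*(2 + 0) = 104*2 = 208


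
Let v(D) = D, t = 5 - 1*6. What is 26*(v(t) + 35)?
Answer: 884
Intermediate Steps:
t = -1 (t = 5 - 6 = -1)
26*(v(t) + 35) = 26*(-1 + 35) = 26*34 = 884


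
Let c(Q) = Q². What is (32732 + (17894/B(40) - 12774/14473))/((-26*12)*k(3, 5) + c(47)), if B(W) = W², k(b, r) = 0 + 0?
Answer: 379103459531/25576685600 ≈ 14.822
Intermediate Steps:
k(b, r) = 0
(32732 + (17894/B(40) - 12774/14473))/((-26*12)*k(3, 5) + c(47)) = (32732 + (17894/(40²) - 12774/14473))/(-26*12*0 + 47²) = (32732 + (17894/1600 - 12774*1/14473))/(-312*0 + 2209) = (32732 + (17894*(1/1600) - 12774/14473))/(0 + 2209) = (32732 + (8947/800 - 12774/14473))/2209 = (32732 + 119270731/11578400)*(1/2209) = (379103459531/11578400)*(1/2209) = 379103459531/25576685600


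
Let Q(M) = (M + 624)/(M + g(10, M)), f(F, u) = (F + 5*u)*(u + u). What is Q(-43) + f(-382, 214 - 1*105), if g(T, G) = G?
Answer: 3055343/86 ≈ 35527.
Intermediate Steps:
f(F, u) = 2*u*(F + 5*u) (f(F, u) = (F + 5*u)*(2*u) = 2*u*(F + 5*u))
Q(M) = (624 + M)/(2*M) (Q(M) = (M + 624)/(M + M) = (624 + M)/((2*M)) = (624 + M)*(1/(2*M)) = (624 + M)/(2*M))
Q(-43) + f(-382, 214 - 1*105) = (½)*(624 - 43)/(-43) + 2*(214 - 1*105)*(-382 + 5*(214 - 1*105)) = (½)*(-1/43)*581 + 2*(214 - 105)*(-382 + 5*(214 - 105)) = -581/86 + 2*109*(-382 + 5*109) = -581/86 + 2*109*(-382 + 545) = -581/86 + 2*109*163 = -581/86 + 35534 = 3055343/86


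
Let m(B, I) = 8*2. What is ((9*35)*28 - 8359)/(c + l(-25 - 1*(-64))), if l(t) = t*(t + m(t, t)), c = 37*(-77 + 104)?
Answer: 461/3144 ≈ 0.14663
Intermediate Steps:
c = 999 (c = 37*27 = 999)
m(B, I) = 16
l(t) = t*(16 + t) (l(t) = t*(t + 16) = t*(16 + t))
((9*35)*28 - 8359)/(c + l(-25 - 1*(-64))) = ((9*35)*28 - 8359)/(999 + (-25 - 1*(-64))*(16 + (-25 - 1*(-64)))) = (315*28 - 8359)/(999 + (-25 + 64)*(16 + (-25 + 64))) = (8820 - 8359)/(999 + 39*(16 + 39)) = 461/(999 + 39*55) = 461/(999 + 2145) = 461/3144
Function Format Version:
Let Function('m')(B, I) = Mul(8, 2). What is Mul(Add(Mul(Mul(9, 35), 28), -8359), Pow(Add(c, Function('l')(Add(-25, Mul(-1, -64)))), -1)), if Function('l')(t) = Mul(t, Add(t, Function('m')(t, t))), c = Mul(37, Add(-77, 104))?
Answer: Rational(461, 3144) ≈ 0.14663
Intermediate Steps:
c = 999 (c = Mul(37, 27) = 999)
Function('m')(B, I) = 16
Function('l')(t) = Mul(t, Add(16, t)) (Function('l')(t) = Mul(t, Add(t, 16)) = Mul(t, Add(16, t)))
Mul(Add(Mul(Mul(9, 35), 28), -8359), Pow(Add(c, Function('l')(Add(-25, Mul(-1, -64)))), -1)) = Mul(Add(Mul(Mul(9, 35), 28), -8359), Pow(Add(999, Mul(Add(-25, Mul(-1, -64)), Add(16, Add(-25, Mul(-1, -64))))), -1)) = Mul(Add(Mul(315, 28), -8359), Pow(Add(999, Mul(Add(-25, 64), Add(16, Add(-25, 64)))), -1)) = Mul(Add(8820, -8359), Pow(Add(999, Mul(39, Add(16, 39))), -1)) = Mul(461, Pow(Add(999, Mul(39, 55)), -1)) = Mul(461, Pow(Add(999, 2145), -1)) = Mul(461, Pow(3144, -1)) = Mul(461, Rational(1, 3144)) = Rational(461, 3144)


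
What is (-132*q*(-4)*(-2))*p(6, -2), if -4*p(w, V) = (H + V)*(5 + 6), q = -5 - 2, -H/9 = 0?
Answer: 40656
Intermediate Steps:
H = 0 (H = -9*0 = 0)
q = -7
p(w, V) = -11*V/4 (p(w, V) = -(0 + V)*(5 + 6)/4 = -V*11/4 = -11*V/4)
(-132*q*(-4)*(-2))*p(6, -2) = (-132*(-7*(-4))*(-2))*(-11/4*(-2)) = -3696*(-2)*(11/2) = -132*(-56)*(11/2) = 7392*(11/2) = 40656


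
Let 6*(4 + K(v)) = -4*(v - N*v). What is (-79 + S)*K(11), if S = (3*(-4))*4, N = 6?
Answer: -12446/3 ≈ -4148.7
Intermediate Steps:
K(v) = -4 + 10*v/3 (K(v) = -4 + (-4*(v - 6*v))/6 = -4 + (-(-20)*v)/6 = -4 + (20*v)/6 = -4 + 10*v/3)
S = -48 (S = -12*4 = -48)
(-79 + S)*K(11) = (-79 - 48)*(-4 + (10/3)*11) = -127*(-4 + 110/3) = -127*98/3 = -12446/3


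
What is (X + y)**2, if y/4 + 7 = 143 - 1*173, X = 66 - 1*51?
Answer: 17689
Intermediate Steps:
X = 15 (X = 66 - 51 = 15)
y = -148 (y = -28 + 4*(143 - 1*173) = -28 + 4*(143 - 173) = -28 + 4*(-30) = -28 - 120 = -148)
(X + y)**2 = (15 - 148)**2 = (-133)**2 = 17689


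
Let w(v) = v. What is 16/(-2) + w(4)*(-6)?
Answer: -32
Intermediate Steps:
16/(-2) + w(4)*(-6) = 16/(-2) + 4*(-6) = 16*(-½) - 24 = -8 - 24 = -32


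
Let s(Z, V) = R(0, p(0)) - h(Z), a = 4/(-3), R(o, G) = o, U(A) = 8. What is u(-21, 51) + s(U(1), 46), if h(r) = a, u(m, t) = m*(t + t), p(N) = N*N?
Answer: -6422/3 ≈ -2140.7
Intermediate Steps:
p(N) = N**2
u(m, t) = 2*m*t (u(m, t) = m*(2*t) = 2*m*t)
a = -4/3 (a = 4*(-1/3) = -4/3 ≈ -1.3333)
h(r) = -4/3
s(Z, V) = 4/3 (s(Z, V) = 0 - 1*(-4/3) = 0 + 4/3 = 4/3)
u(-21, 51) + s(U(1), 46) = 2*(-21)*51 + 4/3 = -2142 + 4/3 = -6422/3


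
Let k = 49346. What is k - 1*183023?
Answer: -133677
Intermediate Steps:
k - 1*183023 = 49346 - 1*183023 = 49346 - 183023 = -133677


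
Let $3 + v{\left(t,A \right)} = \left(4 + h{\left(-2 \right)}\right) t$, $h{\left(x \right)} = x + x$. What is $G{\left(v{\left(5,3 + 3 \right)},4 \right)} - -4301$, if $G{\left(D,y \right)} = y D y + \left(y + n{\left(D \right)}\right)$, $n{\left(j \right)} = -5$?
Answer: $4252$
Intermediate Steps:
$h{\left(x \right)} = 2 x$
$v{\left(t,A \right)} = -3$ ($v{\left(t,A \right)} = -3 + \left(4 + 2 \left(-2\right)\right) t = -3 + \left(4 - 4\right) t = -3 + 0 t = -3 + 0 = -3$)
$G{\left(D,y \right)} = -5 + y + D y^{2}$ ($G{\left(D,y \right)} = y D y + \left(y - 5\right) = D y y + \left(-5 + y\right) = D y^{2} + \left(-5 + y\right) = -5 + y + D y^{2}$)
$G{\left(v{\left(5,3 + 3 \right)},4 \right)} - -4301 = \left(-5 + 4 - 3 \cdot 4^{2}\right) - -4301 = \left(-5 + 4 - 48\right) + 4301 = -49 + 4301 = 4252$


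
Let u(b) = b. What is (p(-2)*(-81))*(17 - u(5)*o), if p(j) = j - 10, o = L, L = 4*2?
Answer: -22356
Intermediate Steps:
L = 8
o = 8
p(j) = -10 + j
(p(-2)*(-81))*(17 - u(5)*o) = ((-10 - 2)*(-81))*(17 - 5*8) = (-12*(-81))*(17 - 1*40) = 972*(17 - 40) = 972*(-23) = -22356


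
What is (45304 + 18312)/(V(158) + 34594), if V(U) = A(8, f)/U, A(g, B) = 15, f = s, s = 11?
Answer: 10051328/5465867 ≈ 1.8389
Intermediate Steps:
f = 11
V(U) = 15/U
(45304 + 18312)/(V(158) + 34594) = (45304 + 18312)/(15/158 + 34594) = 63616/(15*(1/158) + 34594) = 63616/(15/158 + 34594) = 63616/(5465867/158) = 63616*(158/5465867) = 10051328/5465867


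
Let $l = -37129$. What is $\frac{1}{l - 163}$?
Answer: $- \frac{1}{37292} \approx -2.6815 \cdot 10^{-5}$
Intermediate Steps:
$\frac{1}{l - 163} = \frac{1}{-37129 - 163} = \frac{1}{-37292} = - \frac{1}{37292}$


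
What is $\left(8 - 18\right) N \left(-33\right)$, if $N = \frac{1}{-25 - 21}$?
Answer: $- \frac{165}{23} \approx -7.1739$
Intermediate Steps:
$N = - \frac{1}{46}$ ($N = \frac{1}{-46} = - \frac{1}{46} \approx -0.021739$)
$\left(8 - 18\right) N \left(-33\right) = \left(8 - 18\right) \left(- \frac{1}{46}\right) \left(-33\right) = \left(-10\right) \left(- \frac{1}{46}\right) \left(-33\right) = \frac{5}{23} \left(-33\right) = - \frac{165}{23}$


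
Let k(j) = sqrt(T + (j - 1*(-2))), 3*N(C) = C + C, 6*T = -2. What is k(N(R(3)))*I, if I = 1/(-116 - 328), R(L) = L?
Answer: -sqrt(33)/1332 ≈ -0.0043127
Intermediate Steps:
T = -1/3 (T = (1/6)*(-2) = -1/3 ≈ -0.33333)
N(C) = 2*C/3 (N(C) = (C + C)/3 = (2*C)/3 = 2*C/3)
I = -1/444 (I = 1/(-444) = -1/444 ≈ -0.0022523)
k(j) = sqrt(5/3 + j) (k(j) = sqrt(-1/3 + (j - 1*(-2))) = sqrt(-1/3 + (j + 2)) = sqrt(-1/3 + (2 + j)) = sqrt(5/3 + j))
k(N(R(3)))*I = (sqrt(15 + 9*((2/3)*3))/3)*(-1/444) = (sqrt(15 + 9*2)/3)*(-1/444) = (sqrt(15 + 18)/3)*(-1/444) = (sqrt(33)/3)*(-1/444) = -sqrt(33)/1332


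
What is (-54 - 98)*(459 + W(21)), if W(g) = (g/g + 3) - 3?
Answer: -69920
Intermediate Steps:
W(g) = 1 (W(g) = (1 + 3) - 3 = 4 - 3 = 1)
(-54 - 98)*(459 + W(21)) = (-54 - 98)*(459 + 1) = -152*460 = -69920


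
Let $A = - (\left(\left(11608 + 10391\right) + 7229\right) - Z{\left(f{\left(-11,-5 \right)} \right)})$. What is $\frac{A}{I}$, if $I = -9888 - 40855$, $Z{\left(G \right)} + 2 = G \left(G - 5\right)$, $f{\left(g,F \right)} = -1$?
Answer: $\frac{29224}{50743} \approx 0.57592$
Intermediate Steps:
$Z{\left(G \right)} = -2 + G \left(-5 + G\right)$ ($Z{\left(G \right)} = -2 + G \left(G - 5\right) = -2 + G \left(-5 + G\right)$)
$I = -50743$
$A = -29224$ ($A = - (\left(\left(11608 + 10391\right) + 7229\right) - \left(-2 + \left(-1\right)^{2} - -5\right)) = - (\left(21999 + 7229\right) - \left(-2 + 1 + 5\right)) = - (29228 - 4) = \left(-1\right) 29224 = -29224$)
$\frac{A}{I} = - \frac{29224}{-50743} = \left(-29224\right) \left(- \frac{1}{50743}\right) = \frac{29224}{50743}$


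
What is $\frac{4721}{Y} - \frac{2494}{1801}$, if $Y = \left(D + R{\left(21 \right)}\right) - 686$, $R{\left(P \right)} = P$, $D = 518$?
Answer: $- \frac{8869139}{264747} \approx -33.5$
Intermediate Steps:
$Y = -147$ ($Y = \left(518 + 21\right) - 686 = 539 - 686 = -147$)
$\frac{4721}{Y} - \frac{2494}{1801} = \frac{4721}{-147} - \frac{2494}{1801} = 4721 \left(- \frac{1}{147}\right) - \frac{2494}{1801} = - \frac{4721}{147} - \frac{2494}{1801} = - \frac{8869139}{264747}$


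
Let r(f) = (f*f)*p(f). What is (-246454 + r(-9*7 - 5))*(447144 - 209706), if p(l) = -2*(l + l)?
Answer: 240114876012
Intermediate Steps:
p(l) = -4*l
r(f) = -4*f³ (r(f) = (f*f)*(-4*f) = f²*(-4*f) = -4*f³)
(-246454 + r(-9*7 - 5))*(447144 - 209706) = (-246454 - 4*(-9*7 - 5)³)*(447144 - 209706) = (-246454 - 4*(-63 - 5)³)*237438 = (-246454 - 4*(-68)³)*237438 = (-246454 - 4*(-314432))*237438 = (-246454 + 1257728)*237438 = 1011274*237438 = 240114876012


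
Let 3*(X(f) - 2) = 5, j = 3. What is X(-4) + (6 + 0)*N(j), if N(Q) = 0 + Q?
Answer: 65/3 ≈ 21.667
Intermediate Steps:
N(Q) = Q
X(f) = 11/3 (X(f) = 2 + (⅓)*5 = 2 + 5/3 = 11/3)
X(-4) + (6 + 0)*N(j) = 11/3 + (6 + 0)*3 = 11/3 + 6*3 = 11/3 + 18 = 65/3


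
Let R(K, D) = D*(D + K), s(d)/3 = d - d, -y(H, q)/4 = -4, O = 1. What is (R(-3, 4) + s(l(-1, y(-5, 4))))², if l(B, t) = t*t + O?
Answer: 16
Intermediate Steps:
y(H, q) = 16 (y(H, q) = -4*(-4) = 16)
l(B, t) = 1 + t² (l(B, t) = t*t + 1 = t² + 1 = 1 + t²)
s(d) = 0 (s(d) = 3*(d - d) = 3*0 = 0)
(R(-3, 4) + s(l(-1, y(-5, 4))))² = (4*(4 - 3) + 0)² = (4*1 + 0)² = (4 + 0)² = 4² = 16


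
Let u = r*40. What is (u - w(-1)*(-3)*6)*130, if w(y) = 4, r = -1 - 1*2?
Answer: -6240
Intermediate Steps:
r = -3 (r = -1 - 2 = -3)
u = -120 (u = -3*40 = -120)
(u - w(-1)*(-3)*6)*130 = (-120 - 4*(-3)*6)*130 = (-120 - (-12)*6)*130 = (-120 - 1*(-72))*130 = (-120 + 72)*130 = -48*130 = -6240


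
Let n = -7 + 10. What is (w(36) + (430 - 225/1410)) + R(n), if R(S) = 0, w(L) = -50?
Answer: 35705/94 ≈ 379.84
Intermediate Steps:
n = 3
(w(36) + (430 - 225/1410)) + R(n) = (-50 + (430 - 225/1410)) + 0 = (-50 + (430 - 225*1/1410)) + 0 = (-50 + (430 - 15/94)) + 0 = (-50 + 40405/94) + 0 = 35705/94 + 0 = 35705/94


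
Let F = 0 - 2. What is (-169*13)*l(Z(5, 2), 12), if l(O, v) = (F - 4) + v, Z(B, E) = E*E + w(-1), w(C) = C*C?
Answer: -13182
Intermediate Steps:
F = -2
w(C) = C²
Z(B, E) = 1 + E² (Z(B, E) = E*E + (-1)² = E² + 1 = 1 + E²)
l(O, v) = -6 + v (l(O, v) = (-2 - 4) + v = -6 + v)
(-169*13)*l(Z(5, 2), 12) = (-169*13)*(-6 + 12) = -2197*6 = -13182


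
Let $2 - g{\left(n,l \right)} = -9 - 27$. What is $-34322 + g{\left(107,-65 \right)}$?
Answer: $-34284$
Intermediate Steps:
$g{\left(n,l \right)} = 38$ ($g{\left(n,l \right)} = 2 - \left(-9 - 27\right) = 2 - -36 = 2 + 36 = 38$)
$-34322 + g{\left(107,-65 \right)} = -34322 + 38 = -34284$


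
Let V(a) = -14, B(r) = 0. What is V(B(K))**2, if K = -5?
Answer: 196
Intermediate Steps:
V(B(K))**2 = (-14)**2 = 196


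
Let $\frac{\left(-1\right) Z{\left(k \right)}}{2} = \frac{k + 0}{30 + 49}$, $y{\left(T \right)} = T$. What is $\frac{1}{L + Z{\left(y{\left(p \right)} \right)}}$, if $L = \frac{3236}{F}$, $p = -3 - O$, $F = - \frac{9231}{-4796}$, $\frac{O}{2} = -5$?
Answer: $\frac{729249}{1225939390} \approx 0.00059485$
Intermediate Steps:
$O = -10$ ($O = 2 \left(-5\right) = -10$)
$F = \frac{9231}{4796}$ ($F = \left(-9231\right) \left(- \frac{1}{4796}\right) = \frac{9231}{4796} \approx 1.9247$)
$p = 7$ ($p = -3 - -10 = -3 + 10 = 7$)
$Z{\left(k \right)} = - \frac{2 k}{79}$ ($Z{\left(k \right)} = - 2 \frac{k + 0}{30 + 49} = - 2 \frac{k}{79} = - \frac{2 k}{79}$)
$L = \frac{15519856}{9231}$ ($L = \frac{3236}{\frac{9231}{4796}} = 3236 \cdot \frac{4796}{9231} = \frac{15519856}{9231} \approx 1681.3$)
$\frac{1}{L + Z{\left(y{\left(p \right)} \right)}} = \frac{1}{\frac{15519856}{9231} - \frac{14}{79}} = \frac{1}{\frac{1225939390}{729249}} = \frac{729249}{1225939390}$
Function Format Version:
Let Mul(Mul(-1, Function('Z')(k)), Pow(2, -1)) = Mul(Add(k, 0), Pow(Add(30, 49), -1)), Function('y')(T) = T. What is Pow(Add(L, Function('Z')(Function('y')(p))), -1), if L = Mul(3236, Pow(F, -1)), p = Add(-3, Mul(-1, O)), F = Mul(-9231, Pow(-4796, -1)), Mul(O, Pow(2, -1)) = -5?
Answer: Rational(729249, 1225939390) ≈ 0.00059485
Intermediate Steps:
O = -10 (O = Mul(2, -5) = -10)
F = Rational(9231, 4796) (F = Mul(-9231, Rational(-1, 4796)) = Rational(9231, 4796) ≈ 1.9247)
p = 7 (p = Add(-3, Mul(-1, -10)) = Add(-3, 10) = 7)
Function('Z')(k) = Mul(Rational(-2, 79), k) (Function('Z')(k) = Mul(-2, Mul(Add(k, 0), Pow(Add(30, 49), -1))) = Mul(-2, Mul(k, Pow(79, -1))) = Mul(-2, Mul(k, Rational(1, 79))) = Mul(-2, Mul(Rational(1, 79), k)) = Mul(Rational(-2, 79), k))
L = Rational(15519856, 9231) (L = Mul(3236, Pow(Rational(9231, 4796), -1)) = Mul(3236, Rational(4796, 9231)) = Rational(15519856, 9231) ≈ 1681.3)
Pow(Add(L, Function('Z')(Function('y')(p))), -1) = Pow(Add(Rational(15519856, 9231), Mul(Rational(-2, 79), 7)), -1) = Pow(Add(Rational(15519856, 9231), Rational(-14, 79)), -1) = Pow(Rational(1225939390, 729249), -1) = Rational(729249, 1225939390)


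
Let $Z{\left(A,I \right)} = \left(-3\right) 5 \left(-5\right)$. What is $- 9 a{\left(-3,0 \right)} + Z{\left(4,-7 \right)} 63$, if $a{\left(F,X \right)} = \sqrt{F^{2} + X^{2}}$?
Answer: $4698$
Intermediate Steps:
$Z{\left(A,I \right)} = 75$ ($Z{\left(A,I \right)} = \left(-15\right) \left(-5\right) = 75$)
$- 9 a{\left(-3,0 \right)} + Z{\left(4,-7 \right)} 63 = - 9 \sqrt{\left(-3\right)^{2} + 0^{2}} + 75 \cdot 63 = - 9 \sqrt{9 + 0} + 4725 = - 9 \sqrt{9} + 4725 = \left(-9\right) 3 + 4725 = -27 + 4725 = 4698$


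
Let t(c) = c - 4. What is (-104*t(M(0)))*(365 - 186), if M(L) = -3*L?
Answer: 74464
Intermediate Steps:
t(c) = -4 + c
(-104*t(M(0)))*(365 - 186) = (-104*(-4 - 3*0))*(365 - 186) = -104*(-4 + 0)*179 = -104*(-4)*179 = 416*179 = 74464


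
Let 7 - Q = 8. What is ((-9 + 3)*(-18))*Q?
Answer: -108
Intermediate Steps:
Q = -1 (Q = 7 - 1*8 = 7 - 8 = -1)
((-9 + 3)*(-18))*Q = ((-9 + 3)*(-18))*(-1) = -6*(-18)*(-1) = 108*(-1) = -108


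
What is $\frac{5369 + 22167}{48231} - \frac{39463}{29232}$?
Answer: $- \frac{40681763}{52218096} \approx -0.77907$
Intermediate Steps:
$\frac{5369 + 22167}{48231} - \frac{39463}{29232} = 27536 \cdot \frac{1}{48231} - \frac{39463}{29232} = \frac{27536}{48231} - \frac{39463}{29232} = - \frac{40681763}{52218096}$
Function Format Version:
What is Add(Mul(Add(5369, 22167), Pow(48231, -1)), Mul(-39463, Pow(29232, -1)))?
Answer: Rational(-40681763, 52218096) ≈ -0.77907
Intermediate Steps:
Add(Mul(Add(5369, 22167), Pow(48231, -1)), Mul(-39463, Pow(29232, -1))) = Add(Mul(27536, Rational(1, 48231)), Mul(-39463, Rational(1, 29232))) = Add(Rational(27536, 48231), Rational(-39463, 29232)) = Rational(-40681763, 52218096)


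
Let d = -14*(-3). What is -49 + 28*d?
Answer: 1127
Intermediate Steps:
d = 42
-49 + 28*d = -49 + 28*42 = -49 + 1176 = 1127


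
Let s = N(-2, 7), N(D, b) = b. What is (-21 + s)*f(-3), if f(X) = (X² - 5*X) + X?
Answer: -294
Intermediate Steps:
s = 7
f(X) = X² - 4*X
(-21 + s)*f(-3) = (-21 + 7)*(-3*(-4 - 3)) = -(-42)*(-7) = -14*21 = -294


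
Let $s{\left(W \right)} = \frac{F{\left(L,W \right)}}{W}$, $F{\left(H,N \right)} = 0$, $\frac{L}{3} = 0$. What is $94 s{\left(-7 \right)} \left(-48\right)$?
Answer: $0$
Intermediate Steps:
$L = 0$ ($L = 3 \cdot 0 = 0$)
$s{\left(W \right)} = 0$ ($s{\left(W \right)} = \frac{0}{W} = 0$)
$94 s{\left(-7 \right)} \left(-48\right) = 94 \cdot 0 \left(-48\right) = 0 \left(-48\right) = 0$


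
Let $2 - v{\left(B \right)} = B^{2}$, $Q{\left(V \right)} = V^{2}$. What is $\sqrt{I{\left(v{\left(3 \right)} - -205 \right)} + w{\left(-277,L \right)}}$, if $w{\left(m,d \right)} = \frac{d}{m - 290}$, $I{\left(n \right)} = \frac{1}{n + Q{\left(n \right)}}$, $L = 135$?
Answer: $\frac{i \sqrt{2012308298}}{91938} \approx 0.48792 i$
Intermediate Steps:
$v{\left(B \right)} = 2 - B^{2}$
$I{\left(n \right)} = \frac{1}{n + n^{2}}$
$w{\left(m,d \right)} = \frac{d}{-290 + m}$
$\sqrt{I{\left(v{\left(3 \right)} - -205 \right)} + w{\left(-277,L \right)}} = \sqrt{\frac{1}{\left(\left(2 - 3^{2}\right) - -205\right) \left(1 + \left(\left(2 - 3^{2}\right) - -205\right)\right)} + \frac{135}{-290 - 277}} = \sqrt{\frac{1}{\left(\left(2 - 9\right) + 205\right) \left(1 + \left(\left(2 - 9\right) + 205\right)\right)} + \frac{135}{-567}} = \sqrt{\frac{1}{\left(\left(2 - 9\right) + 205\right) \left(1 + \left(\left(2 - 9\right) + 205\right)\right)} + 135 \left(- \frac{1}{567}\right)} = \sqrt{\frac{1}{\left(-7 + 205\right) \left(1 + \left(-7 + 205\right)\right)} - \frac{5}{21}} = \sqrt{\frac{1}{198 \left(1 + 198\right)} - \frac{5}{21}} = \sqrt{\frac{1}{198 \cdot 199} - \frac{5}{21}} = \sqrt{\frac{1}{198} \cdot \frac{1}{199} - \frac{5}{21}} = \sqrt{\frac{1}{39402} - \frac{5}{21}} = \sqrt{- \frac{65663}{275814}} = \frac{i \sqrt{2012308298}}{91938}$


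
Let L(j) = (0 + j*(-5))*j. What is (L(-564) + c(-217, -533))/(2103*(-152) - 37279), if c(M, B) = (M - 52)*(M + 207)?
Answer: 317558/71387 ≈ 4.4484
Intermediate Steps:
c(M, B) = (-52 + M)*(207 + M)
L(j) = -5*j² (L(j) = (0 - 5*j)*j = (-5*j)*j = -5*j²)
(L(-564) + c(-217, -533))/(2103*(-152) - 37279) = (-5*(-564)² + (-10764 + (-217)² + 155*(-217)))/(2103*(-152) - 37279) = (-5*318096 + (-10764 + 47089 - 33635))/(-319656 - 37279) = (-1590480 + 2690)/(-356935) = -1587790*(-1/356935) = 317558/71387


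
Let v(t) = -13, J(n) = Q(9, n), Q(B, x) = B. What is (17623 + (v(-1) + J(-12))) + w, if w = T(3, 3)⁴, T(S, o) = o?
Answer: 17700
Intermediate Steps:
J(n) = 9
w = 81 (w = 3⁴ = 81)
(17623 + (v(-1) + J(-12))) + w = (17623 + (-13 + 9)) + 81 = (17623 - 4) + 81 = 17619 + 81 = 17700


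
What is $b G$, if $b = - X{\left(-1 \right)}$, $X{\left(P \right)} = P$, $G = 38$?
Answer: $38$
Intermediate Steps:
$b = 1$ ($b = \left(-1\right) \left(-1\right) = 1$)
$b G = 1 \cdot 38 = 38$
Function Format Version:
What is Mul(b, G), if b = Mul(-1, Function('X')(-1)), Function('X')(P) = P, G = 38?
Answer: 38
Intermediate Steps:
b = 1 (b = Mul(-1, -1) = 1)
Mul(b, G) = Mul(1, 38) = 38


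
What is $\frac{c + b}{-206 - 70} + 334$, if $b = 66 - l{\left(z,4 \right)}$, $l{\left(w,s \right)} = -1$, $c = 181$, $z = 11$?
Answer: $\frac{22984}{69} \approx 333.1$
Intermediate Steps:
$b = 67$ ($b = 66 - -1 = 66 + 1 = 67$)
$\frac{c + b}{-206 - 70} + 334 = \frac{181 + 67}{-206 - 70} + 334 = \frac{248}{-276} + 334 = 248 \left(- \frac{1}{276}\right) + 334 = - \frac{62}{69} + 334 = \frac{22984}{69}$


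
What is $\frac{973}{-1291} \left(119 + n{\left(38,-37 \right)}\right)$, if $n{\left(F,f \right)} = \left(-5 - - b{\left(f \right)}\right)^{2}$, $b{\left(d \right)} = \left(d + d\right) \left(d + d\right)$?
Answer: $- \frac{29123797080}{1291} \approx -2.2559 \cdot 10^{7}$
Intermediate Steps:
$b{\left(d \right)} = 4 d^{2}$ ($b{\left(d \right)} = 2 d 2 d = 4 d^{2}$)
$n{\left(F,f \right)} = \left(-5 + 4 f^{2}\right)^{2}$ ($n{\left(F,f \right)} = \left(-5 + \left(4 f^{2} - \left(F - F\right)\right)\right)^{2} = \left(-5 + \left(4 f^{2} - 0\right)\right)^{2} = \left(-5 + \left(4 f^{2} + 0\right)\right)^{2} = \left(-5 + 4 f^{2}\right)^{2}$)
$\frac{973}{-1291} \left(119 + n{\left(38,-37 \right)}\right) = \frac{973}{-1291} \left(119 + \left(-5 + 4 \left(-37\right)^{2}\right)^{2}\right) = 973 \left(- \frac{1}{1291}\right) \left(119 + \left(-5 + 4 \cdot 1369\right)^{2}\right) = - \frac{973 \left(119 + \left(-5 + 5476\right)^{2}\right)}{1291} = - \frac{973 \left(119 + 5471^{2}\right)}{1291} = - \frac{973 \left(119 + 29931841\right)}{1291} = \left(- \frac{973}{1291}\right) 29931960 = - \frac{29123797080}{1291}$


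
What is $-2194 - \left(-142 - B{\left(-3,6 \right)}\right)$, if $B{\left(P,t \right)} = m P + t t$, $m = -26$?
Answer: $-1938$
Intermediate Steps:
$B{\left(P,t \right)} = t^{2} - 26 P$ ($B{\left(P,t \right)} = - 26 P + t t = - 26 P + t^{2} = t^{2} - 26 P$)
$-2194 - \left(-142 - B{\left(-3,6 \right)}\right) = -2194 + \left(\left(\left(582 + 672\right) + \left(6^{2} - -78\right)\right) - 1112\right) = -2194 + \left(\left(1254 + \left(36 + 78\right)\right) - 1112\right) = -2194 + \left(\left(1254 + 114\right) - 1112\right) = -2194 + \left(1368 - 1112\right) = -2194 + 256 = -1938$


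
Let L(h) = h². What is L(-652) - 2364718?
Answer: -1939614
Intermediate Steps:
L(-652) - 2364718 = (-652)² - 2364718 = 425104 - 2364718 = -1939614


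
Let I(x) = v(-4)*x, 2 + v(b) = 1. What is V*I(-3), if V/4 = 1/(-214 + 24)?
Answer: -6/95 ≈ -0.063158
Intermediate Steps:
v(b) = -1 (v(b) = -2 + 1 = -1)
V = -2/95 (V = 4/(-214 + 24) = 4/(-190) = 4*(-1/190) = -2/95 ≈ -0.021053)
I(x) = -x
V*I(-3) = -(-2)*(-3)/95 = -2/95*3 = -6/95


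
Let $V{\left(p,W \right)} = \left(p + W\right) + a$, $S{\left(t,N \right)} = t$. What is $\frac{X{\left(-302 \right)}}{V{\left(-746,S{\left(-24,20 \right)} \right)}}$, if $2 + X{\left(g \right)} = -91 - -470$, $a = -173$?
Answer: $- \frac{377}{943} \approx -0.39979$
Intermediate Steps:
$V{\left(p,W \right)} = -173 + W + p$ ($V{\left(p,W \right)} = \left(p + W\right) - 173 = \left(W + p\right) - 173 = -173 + W + p$)
$X{\left(g \right)} = 377$ ($X{\left(g \right)} = -2 - -379 = -2 + \left(-91 + 470\right) = -2 + 379 = 377$)
$\frac{X{\left(-302 \right)}}{V{\left(-746,S{\left(-24,20 \right)} \right)}} = \frac{377}{-173 - 24 - 746} = \frac{377}{-943} = 377 \left(- \frac{1}{943}\right) = - \frac{377}{943}$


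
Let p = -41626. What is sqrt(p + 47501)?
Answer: 5*sqrt(235) ≈ 76.649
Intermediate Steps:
sqrt(p + 47501) = sqrt(-41626 + 47501) = sqrt(5875) = 5*sqrt(235)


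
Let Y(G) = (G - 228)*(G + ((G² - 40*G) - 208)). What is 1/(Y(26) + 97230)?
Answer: 1/207522 ≈ 4.8188e-6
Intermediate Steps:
Y(G) = (-228 + G)*(-208 + G² - 39*G) (Y(G) = (-228 + G)*(G + (-208 + G² - 40*G)) = (-228 + G)*(-208 + G² - 39*G))
1/(Y(26) + 97230) = 1/((47424 + 26³ - 267*26² + 8684*26) + 97230) = 1/((47424 + 17576 - 267*676 + 225784) + 97230) = 1/((47424 + 17576 - 180492 + 225784) + 97230) = 1/(110292 + 97230) = 1/207522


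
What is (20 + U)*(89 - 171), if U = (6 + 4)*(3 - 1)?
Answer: -3280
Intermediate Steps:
U = 20 (U = 10*2 = 20)
(20 + U)*(89 - 171) = (20 + 20)*(89 - 171) = 40*(-82) = -3280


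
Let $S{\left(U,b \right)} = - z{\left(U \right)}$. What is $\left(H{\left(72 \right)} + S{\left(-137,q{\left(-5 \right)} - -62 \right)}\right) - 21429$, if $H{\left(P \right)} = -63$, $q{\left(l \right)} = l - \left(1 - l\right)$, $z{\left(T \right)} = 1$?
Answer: $-21493$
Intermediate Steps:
$q{\left(l \right)} = -1 + 2 l$ ($q{\left(l \right)} = l + \left(-1 + l\right) = -1 + 2 l$)
$S{\left(U,b \right)} = -1$ ($S{\left(U,b \right)} = \left(-1\right) 1 = -1$)
$\left(H{\left(72 \right)} + S{\left(-137,q{\left(-5 \right)} - -62 \right)}\right) - 21429 = \left(-63 - 1\right) - 21429 = -64 - 21429 = -21493$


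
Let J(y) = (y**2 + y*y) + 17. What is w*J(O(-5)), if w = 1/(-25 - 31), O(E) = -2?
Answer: -25/56 ≈ -0.44643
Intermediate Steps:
J(y) = 17 + 2*y**2 (J(y) = (y**2 + y**2) + 17 = 2*y**2 + 17 = 17 + 2*y**2)
w = -1/56 (w = 1/(-56) = -1/56 ≈ -0.017857)
w*J(O(-5)) = -(17 + 2*(-2)**2)/56 = -(17 + 2*4)/56 = -(17 + 8)/56 = -1/56*25 = -25/56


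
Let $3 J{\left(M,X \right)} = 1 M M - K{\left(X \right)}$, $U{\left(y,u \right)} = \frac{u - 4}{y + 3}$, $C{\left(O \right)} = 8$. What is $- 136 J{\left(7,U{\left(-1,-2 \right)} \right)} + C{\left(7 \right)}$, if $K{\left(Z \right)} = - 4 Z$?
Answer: $- \frac{5008}{3} \approx -1669.3$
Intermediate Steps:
$U{\left(y,u \right)} = \frac{-4 + u}{3 + y}$
$J{\left(M,X \right)} = \frac{M^{2}}{3} + \frac{4 X}{3}$ ($J{\left(M,X \right)} = \frac{1 M M - - 4 X}{3} = \frac{M M + 4 X}{3} = \frac{M^{2} + 4 X}{3} = \frac{M^{2}}{3} + \frac{4 X}{3}$)
$- 136 J{\left(7,U{\left(-1,-2 \right)} \right)} + C{\left(7 \right)} = - 136 \left(\frac{7^{2}}{3} + \frac{4 \frac{-4 - 2}{3 - 1}}{3}\right) + 8 = - 136 \left(\frac{1}{3} \cdot 49 + \frac{4 \cdot \frac{1}{2} \left(-6\right)}{3}\right) + 8 = - 136 \left(\frac{49}{3} + \frac{4 \cdot \frac{1}{2} \left(-6\right)}{3}\right) + 8 = - 136 \left(\frac{49}{3} + \frac{4}{3} \left(-3\right)\right) + 8 = - 136 \left(\frac{49}{3} - 4\right) + 8 = \left(-136\right) \frac{37}{3} + 8 = - \frac{5032}{3} + 8 = - \frac{5008}{3}$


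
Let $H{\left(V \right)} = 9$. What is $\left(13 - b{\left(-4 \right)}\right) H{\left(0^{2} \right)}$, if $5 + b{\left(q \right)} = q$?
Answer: $198$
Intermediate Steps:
$b{\left(q \right)} = -5 + q$
$\left(13 - b{\left(-4 \right)}\right) H{\left(0^{2} \right)} = \left(13 - \left(-5 - 4\right)\right) 9 = \left(13 - -9\right) 9 = \left(13 + 9\right) 9 = 22 \cdot 9 = 198$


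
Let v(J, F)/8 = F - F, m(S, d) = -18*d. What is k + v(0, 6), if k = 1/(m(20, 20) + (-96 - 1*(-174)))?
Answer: -1/282 ≈ -0.0035461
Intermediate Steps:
v(J, F) = 0 (v(J, F) = 8*(F - F) = 8*0 = 0)
k = -1/282 (k = 1/(-18*20 + (-96 - 1*(-174))) = 1/(-360 + (-96 + 174)) = 1/(-360 + 78) = 1/(-282) = -1/282 ≈ -0.0035461)
k + v(0, 6) = -1/282 + 0 = -1/282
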